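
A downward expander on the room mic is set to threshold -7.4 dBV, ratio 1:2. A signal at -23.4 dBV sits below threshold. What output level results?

The input is 16 dB below the -7.4 dBV threshold.
A 1:2 expander multiplies undershoot by 2: 16 × 2 = 32 dB below threshold.
Output = -7.4 − 32 = -39.4 dBV.

-39.4 dBV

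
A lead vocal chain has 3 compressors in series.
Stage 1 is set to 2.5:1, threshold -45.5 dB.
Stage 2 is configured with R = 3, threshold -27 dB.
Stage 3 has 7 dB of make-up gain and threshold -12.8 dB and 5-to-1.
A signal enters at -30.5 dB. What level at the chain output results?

Stage 1: 15 dB above -45.5 dB, reduced 2.5:1 to 6 dB above → -39.5 dB.
Stage 2: below threshold (-39.5 ≤ -27); passes unchanged; output -39.5 dB.
Stage 3: -39.5 dB ≤ -12.8 dB, so stage 3 doesn't engage; make-up brings it to -32.5 dB.

-32.5 dB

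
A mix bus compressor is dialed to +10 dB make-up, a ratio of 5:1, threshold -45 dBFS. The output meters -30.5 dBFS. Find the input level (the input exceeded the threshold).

-22.5 dBFS

Stripping the +10 dB make-up gives -40.5 dBFS at the gain stage.
The compressed level sits -40.5 − (-45) = 4.5 dB over threshold.
Input overshoot = R × output overshoot = 22.5 dB → input = -45 + 22.5 = -22.5 dBFS.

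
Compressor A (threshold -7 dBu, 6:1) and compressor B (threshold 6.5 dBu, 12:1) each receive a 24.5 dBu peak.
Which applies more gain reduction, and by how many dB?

A, by 9.75 dB

A: overshoot 31.5 dB → output overshoot 5.25 dB → GR 26.25 dB.
B: overshoot 18 dB → output overshoot 1.5 dB → GR 16.5 dB.
A reduces 9.75 dB more.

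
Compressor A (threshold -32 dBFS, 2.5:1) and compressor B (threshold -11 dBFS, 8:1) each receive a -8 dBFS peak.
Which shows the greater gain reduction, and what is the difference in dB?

A: GR = 24 − 24/2.5 = 14.4 dB.
B: GR = 3 − 3/8 = 2.625 dB.
A reduces 11.775 dB more.

A, by 11.775 dB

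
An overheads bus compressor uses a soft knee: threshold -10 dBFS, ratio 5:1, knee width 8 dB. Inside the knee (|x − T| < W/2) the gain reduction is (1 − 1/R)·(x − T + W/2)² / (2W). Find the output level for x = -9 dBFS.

-10.25 dBFS

x − T + W/2 = -9 − (-10) + 4 = 5.
GR = (1 − 1/5) × 5² / 16 = 0.8 × 25 / 16 = 1.25 dB.
Output = -9 − 1.25 = -10.25 dBFS.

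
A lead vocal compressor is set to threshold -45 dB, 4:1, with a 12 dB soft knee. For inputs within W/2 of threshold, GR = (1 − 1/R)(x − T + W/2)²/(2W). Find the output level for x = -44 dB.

-45.53125 dB

x − T + W/2 = -44 − (-45) + 6 = 7.
GR = (1 − 1/4) × 7² / 24 = 0.75 × 49 / 24 = 1.53125 dB.
Output = -44 − 1.53125 = -45.53125 dB.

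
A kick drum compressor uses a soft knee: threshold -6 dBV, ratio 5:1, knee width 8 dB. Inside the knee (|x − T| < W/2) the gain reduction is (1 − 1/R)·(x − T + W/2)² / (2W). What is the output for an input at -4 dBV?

-5.8 dBV

x − T + W/2 = -4 − (-6) + 4 = 6.
GR = (1 − 1/5) × 6² / 16 = 0.8 × 36 / 16 = 1.8 dB.
Output = -4 − 1.8 = -5.8 dBV.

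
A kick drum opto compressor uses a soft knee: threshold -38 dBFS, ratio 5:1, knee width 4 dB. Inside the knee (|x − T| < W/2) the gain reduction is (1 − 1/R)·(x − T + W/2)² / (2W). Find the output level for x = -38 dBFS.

x − T + W/2 = -38 − (-38) + 2 = 2.
GR = (1 − 1/5) × 2² / 8 = 0.8 × 4 / 8 = 0.4 dB.
Output = -38 − 0.4 = -38.4 dBFS.

-38.4 dBFS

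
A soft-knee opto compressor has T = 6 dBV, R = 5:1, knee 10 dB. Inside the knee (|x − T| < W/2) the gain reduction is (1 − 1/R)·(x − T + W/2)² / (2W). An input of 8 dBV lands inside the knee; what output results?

x − T + W/2 = 8 − 6 + 5 = 7.
GR = (1 − 1/5) × 7² / 20 = 0.8 × 49 / 20 = 1.96 dB.
Output = 8 − 1.96 = 6.04 dBV.

6.04 dBV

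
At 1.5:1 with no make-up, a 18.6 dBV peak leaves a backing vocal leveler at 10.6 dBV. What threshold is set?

Gain reduction = 18.6 − 10.6 = 8 dB; output overshoot = GR / (R − 1) = 8 / 0.5 = 16 dB.
Threshold = output − output overshoot = 10.6 − 16 = -5.4 dBV.

-5.4 dBV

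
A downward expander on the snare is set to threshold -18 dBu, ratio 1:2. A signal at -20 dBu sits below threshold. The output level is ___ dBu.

The input is 2 dB below the -18 dBu threshold.
A 1:2 expander multiplies undershoot by 2: 2 × 2 = 4 dB below threshold.
Output = -18 − 4 = -22 dBu.

-22 dBu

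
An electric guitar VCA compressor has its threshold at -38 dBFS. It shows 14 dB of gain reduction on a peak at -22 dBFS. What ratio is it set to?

Input overshoot = -22 − (-38) = 16 dB.
Output overshoot = 16 − 14 = 2 dB.
Ratio = input overshoot / output overshoot = 16 / 2 = 8.

8:1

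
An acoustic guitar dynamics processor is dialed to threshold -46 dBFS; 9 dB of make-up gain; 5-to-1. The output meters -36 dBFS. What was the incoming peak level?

-41 dBFS

Before make-up, the level was -36 − 9 = -45 dBFS.
Post-compression overshoot = -45 − (-46) = 1 dB.
Before 5:1 compression the overshoot was 1 × 5 = 5 dB, so input = -46 + 5 = -41 dBFS.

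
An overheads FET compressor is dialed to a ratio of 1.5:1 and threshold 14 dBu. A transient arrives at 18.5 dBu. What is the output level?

17 dBu

18.5 dBu sits 4.5 dB over threshold.
At 1.5:1 the overshoot is divided by 1.5, leaving 3 dB above threshold.
That puts the output at 17 dBu.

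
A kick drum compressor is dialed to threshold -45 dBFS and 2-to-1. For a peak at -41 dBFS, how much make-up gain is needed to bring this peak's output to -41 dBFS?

2 dB

Without make-up, output = threshold + overshoot/2 = -45 + 2 = -43 dBFS.
Gap to target: 2 dB.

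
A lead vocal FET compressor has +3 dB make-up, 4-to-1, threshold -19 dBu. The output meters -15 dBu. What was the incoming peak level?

-15 dBu

Stripping the +3 dB make-up gives -18 dBu at the gain stage.
Post-compression overshoot = -18 − (-19) = 1 dB.
Before 4:1 compression the overshoot was 1 × 4 = 4 dB, so input = -19 + 4 = -15 dBu.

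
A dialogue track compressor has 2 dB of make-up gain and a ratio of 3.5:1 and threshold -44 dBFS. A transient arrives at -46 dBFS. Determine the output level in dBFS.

-44 dBFS

-46 dBFS is 2 dB below the -44 dBFS threshold, so no gain reduction is applied.
Make-up gain adds 2 dB: -46 + 2 = -44 dBFS.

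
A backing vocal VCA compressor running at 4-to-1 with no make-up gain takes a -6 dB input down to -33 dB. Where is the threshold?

Let T be the threshold. Output overshoot = (input overshoot)/R, so -33 − T = (-6 − T)/4.
4·(-33 − T) = -6 − T → 3·T = -132 − (-6) = -126.
T = -126/3 = -42 dB.

-42 dB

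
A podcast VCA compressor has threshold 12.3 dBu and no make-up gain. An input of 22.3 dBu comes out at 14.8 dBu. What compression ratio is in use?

4:1

Input overshoot = 22.3 − 12.3 = 10 dB; output overshoot = 14.8 − 12.3 = 2.5 dB.
Ratio = 10 / 2.5 = 4.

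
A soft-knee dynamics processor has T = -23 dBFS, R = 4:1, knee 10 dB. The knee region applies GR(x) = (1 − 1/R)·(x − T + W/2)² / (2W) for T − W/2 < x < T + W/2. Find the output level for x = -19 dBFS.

x − T + W/2 = -19 − (-23) + 5 = 9.
GR = (1 − 1/4) × 9² / 20 = 0.75 × 81 / 20 = 3.0375 dB.
Output = -19 − 3.0375 = -22.0375 dBFS.

-22.0375 dBFS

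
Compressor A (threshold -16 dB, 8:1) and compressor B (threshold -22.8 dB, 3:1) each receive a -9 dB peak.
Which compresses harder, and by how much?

A: GR = 7 − 7/8 = 6.125 dB.
B: GR = 13.8 − 13.8/3 = 9.2 dB.
B applies 3.075 dB more gain reduction.

B, by 3.075 dB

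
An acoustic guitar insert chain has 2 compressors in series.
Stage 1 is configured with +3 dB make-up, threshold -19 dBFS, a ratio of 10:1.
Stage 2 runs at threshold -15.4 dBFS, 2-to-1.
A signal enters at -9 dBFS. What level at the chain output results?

-15.2 dBFS

Stage 1: 10 dB above -19 dBFS, reduced 10:1 to 1 dB above → -18 dBFS; +3 dB make-up → -15 dBFS.
Stage 2: -15 dBFS is 0.4 dB over -15.4 dBFS; at 2:1 that becomes 0.2 dB over, giving -15.2 dBFS.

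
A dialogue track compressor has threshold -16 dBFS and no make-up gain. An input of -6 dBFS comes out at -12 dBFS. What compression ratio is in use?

2.5:1

Input overshoot = -6 − (-16) = 10 dB; output overshoot = -12 − (-16) = 4 dB.
Ratio = 10 / 4 = 2.5.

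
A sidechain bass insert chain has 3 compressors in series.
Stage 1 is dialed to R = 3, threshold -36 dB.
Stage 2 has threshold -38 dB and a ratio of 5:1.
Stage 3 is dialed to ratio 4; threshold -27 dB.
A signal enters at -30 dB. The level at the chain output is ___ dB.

-37.2 dB

Stage 1: 6 dB above -36 dB, reduced 3:1 to 2 dB above → -34 dB.
Stage 2: -34 dB is 4 dB over -38 dB; at 5:1 that becomes 0.8 dB over, giving -37.2 dB.
Stage 3: -37.2 dB is at or below the -27 dB threshold — no compression; output -37.2 dB.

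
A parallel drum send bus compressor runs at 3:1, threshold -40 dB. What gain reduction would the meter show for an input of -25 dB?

10 dB

-25 dB exceeds the threshold by 15 dB.
After 3:1 compression the overshoot becomes 15/3 = 5 dB.
Gain reduction = 15 − 5 = 10 dB.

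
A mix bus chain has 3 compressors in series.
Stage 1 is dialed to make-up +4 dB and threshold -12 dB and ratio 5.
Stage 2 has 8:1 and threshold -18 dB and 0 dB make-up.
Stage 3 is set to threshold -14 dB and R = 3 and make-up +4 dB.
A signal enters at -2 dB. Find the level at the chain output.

-12.5 dB

Stage 1: overshoot 10 dB → 10/5 = 2 dB → -10 dB; +4 dB make-up → -6 dB.
Stage 2: overshoot 12 dB → 12/8 = 1.5 dB → -16.5 dB.
Stage 3: below threshold (-16.5 ≤ -14); passes unchanged; make-up brings it to -12.5 dB.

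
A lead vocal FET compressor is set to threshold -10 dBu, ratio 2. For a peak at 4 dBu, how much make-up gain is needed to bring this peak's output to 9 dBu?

Overshoot 14 dB → 14/2 = 7 dB after compression, so the compressed level is -10 + 7 = -3 dBu.
Make-up = target − compressed = 9 − (-3) = 12 dB.

12 dB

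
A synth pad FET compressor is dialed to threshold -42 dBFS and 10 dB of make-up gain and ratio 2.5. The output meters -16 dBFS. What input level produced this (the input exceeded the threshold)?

-2 dBFS

Remove make-up: -16 − 10 = -26 dBFS.
The compressed level sits -26 − (-42) = 16 dB over threshold.
Before 2.5:1 compression the overshoot was 16 × 2.5 = 40 dB, so input = -42 + 40 = -2 dBFS.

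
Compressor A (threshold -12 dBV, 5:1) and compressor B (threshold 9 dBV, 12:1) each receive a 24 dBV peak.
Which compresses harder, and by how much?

A, by 15.05 dB

A: GR = 36 − 36/5 = 28.8 dB.
B: GR = 15 − 15/12 = 13.75 dB.
Difference: 15.05 dB in favour of A.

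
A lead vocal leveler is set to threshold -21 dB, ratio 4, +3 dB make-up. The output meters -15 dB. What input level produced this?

-9 dB

Before make-up, the level was -15 − 3 = -18 dB.
The compressed level sits -18 − (-21) = 3 dB over threshold.
Input overshoot = R × output overshoot = 12 dB → input = -21 + 12 = -9 dB.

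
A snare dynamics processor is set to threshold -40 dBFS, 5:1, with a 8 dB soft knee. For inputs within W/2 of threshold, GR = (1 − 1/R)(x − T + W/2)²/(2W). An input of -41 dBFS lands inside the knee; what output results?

x − T + W/2 = -41 − (-40) + 4 = 3.
GR = (1 − 1/5) × 3² / 16 = 0.8 × 9 / 16 = 0.45 dB.
Output = -41 − 0.45 = -41.45 dBFS.

-41.45 dBFS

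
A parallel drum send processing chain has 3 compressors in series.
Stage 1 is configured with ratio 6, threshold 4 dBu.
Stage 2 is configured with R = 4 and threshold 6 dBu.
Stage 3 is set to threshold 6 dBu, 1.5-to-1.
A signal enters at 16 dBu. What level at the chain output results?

6 dBu

Stage 1: 12 dB above 4 dBu, reduced 6:1 to 2 dB above → 6 dBu.
Stage 2: 6 dBu ≤ 6 dBu, so stage 2 doesn't engage; output 6 dBu.
Stage 3: 6 dBu is at or below the 6 dBu threshold — no compression; output 6 dBu.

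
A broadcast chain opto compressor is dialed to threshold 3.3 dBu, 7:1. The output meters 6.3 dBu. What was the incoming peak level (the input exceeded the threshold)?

24.3 dBu

That's 3 dB above the 3.3 dBu threshold.
Before 7:1 compression the overshoot was 3 × 7 = 21 dB, so input = 3.3 + 21 = 24.3 dBu.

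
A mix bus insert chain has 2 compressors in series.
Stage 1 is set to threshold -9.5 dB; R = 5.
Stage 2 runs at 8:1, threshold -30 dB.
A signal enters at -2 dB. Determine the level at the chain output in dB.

-27.25 dB

Stage 1: overshoot 7.5 dB → 7.5/5 = 1.5 dB → -8 dB.
Stage 2: 22 dB above -30 dB, reduced 8:1 to 2.75 dB above → -27.25 dB.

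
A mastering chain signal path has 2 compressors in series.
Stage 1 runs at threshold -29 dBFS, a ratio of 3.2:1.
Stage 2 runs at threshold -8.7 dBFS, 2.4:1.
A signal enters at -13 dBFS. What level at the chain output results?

-24 dBFS

Stage 1: -13 dBFS is 16 dB over -29 dBFS; at 3.2:1 that becomes 5 dB over, giving -24 dBFS.
Stage 2: -24 dBFS ≤ -8.7 dBFS, so stage 2 doesn't engage; output -24 dBFS.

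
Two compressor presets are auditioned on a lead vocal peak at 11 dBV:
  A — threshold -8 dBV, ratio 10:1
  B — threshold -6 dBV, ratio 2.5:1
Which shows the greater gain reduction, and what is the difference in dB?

A: 19 dB over, compressed to 1.9 dB over, so 17.1 dB of GR.
B: 17 dB over, compressed to 6.8 dB over, so 10.2 dB of GR.
Difference: 6.9 dB in favour of A.

A, by 6.9 dB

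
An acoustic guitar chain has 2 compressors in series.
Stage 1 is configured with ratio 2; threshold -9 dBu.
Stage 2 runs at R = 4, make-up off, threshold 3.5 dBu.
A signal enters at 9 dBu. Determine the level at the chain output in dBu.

0 dBu

Stage 1: overshoot 18 dB → 18/2 = 9 dB → 0 dBu.
Stage 2: below threshold (0 ≤ 3.5); passes unchanged; output 0 dBu.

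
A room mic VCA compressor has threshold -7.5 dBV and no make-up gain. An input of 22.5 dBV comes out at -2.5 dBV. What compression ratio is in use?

6:1

Input overshoot = 22.5 − (-7.5) = 30 dB; output overshoot = -2.5 − (-7.5) = 5 dB.
Ratio = 30 / 5 = 6.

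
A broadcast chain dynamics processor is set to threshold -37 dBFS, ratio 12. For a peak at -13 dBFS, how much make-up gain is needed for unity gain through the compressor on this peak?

Without make-up, output = threshold + overshoot/12 = -37 + 2 = -35 dBFS.
Gap to target: 22 dB.

22 dB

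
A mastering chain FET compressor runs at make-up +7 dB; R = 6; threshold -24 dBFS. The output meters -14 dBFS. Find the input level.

Before make-up, the level was -14 − 7 = -21 dBFS.
The compressed level sits -21 − (-24) = 3 dB over threshold.
Undo the ratio: input overshoot = 3 × 6 = 18 dB, giving input = -6 dBFS.

-6 dBFS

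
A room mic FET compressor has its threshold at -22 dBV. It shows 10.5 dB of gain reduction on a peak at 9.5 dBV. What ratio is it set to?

1.5:1

Input overshoot = 9.5 − (-22) = 31.5 dB.
Output overshoot = 31.5 − 10.5 = 21 dB.
Ratio = input overshoot / output overshoot = 31.5 / 21 = 1.5.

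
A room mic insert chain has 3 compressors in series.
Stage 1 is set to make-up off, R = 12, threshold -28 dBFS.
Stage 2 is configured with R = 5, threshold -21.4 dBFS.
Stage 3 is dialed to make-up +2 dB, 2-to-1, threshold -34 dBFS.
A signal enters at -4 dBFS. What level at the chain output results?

Stage 1: 24 dB above -28 dBFS, reduced 12:1 to 2 dB above → -26 dBFS.
Stage 2: -26 dBFS ≤ -21.4 dBFS, so stage 2 doesn't engage; output -26 dBFS.
Stage 3: -26 dBFS is 8 dB over -34 dBFS; at 2:1 that becomes 4 dB over, giving -30 dBFS; +2 dB make-up → -28 dBFS.

-28 dBFS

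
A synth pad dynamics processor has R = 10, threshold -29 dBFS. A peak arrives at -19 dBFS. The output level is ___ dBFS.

-28 dBFS

The input is 10 dB above the -29 dBFS threshold.
The 10 dB excess becomes 1 dB after 10:1 reduction.
So the level is -29 + 1 = -28 dBFS.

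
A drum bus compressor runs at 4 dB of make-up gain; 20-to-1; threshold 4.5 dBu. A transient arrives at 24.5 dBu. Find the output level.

The input is 20 dB above the 4.5 dBu threshold.
20:1 compression reduces that to 20/20 = 1 dB over.
So the level is 4.5 + 1 = 5.5 dBu; make-up adds 4 dB, giving 9.5 dBu.

9.5 dBu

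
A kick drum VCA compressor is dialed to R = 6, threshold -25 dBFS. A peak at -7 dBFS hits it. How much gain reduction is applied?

15 dB

Overshoot = -7 − (-25) = 18 dB.
At 6:1, output sits 18/6 = 3 dB above threshold.
GR = overshoot in − overshoot out = 18 − 3 = 15 dB.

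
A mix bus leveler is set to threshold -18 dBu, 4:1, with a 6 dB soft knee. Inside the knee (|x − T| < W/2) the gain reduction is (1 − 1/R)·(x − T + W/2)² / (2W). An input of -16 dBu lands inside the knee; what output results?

x − T + W/2 = -16 − (-18) + 3 = 5.
GR = (1 − 1/4) × 5² / 12 = 0.75 × 25 / 12 = 1.5625 dB.
Output = -16 − 1.5625 = -17.5625 dBu.

-17.5625 dBu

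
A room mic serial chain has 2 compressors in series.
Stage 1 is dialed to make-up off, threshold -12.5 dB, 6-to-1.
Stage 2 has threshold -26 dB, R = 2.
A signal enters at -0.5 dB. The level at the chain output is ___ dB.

Stage 1: 12 dB above -12.5 dB, reduced 6:1 to 2 dB above → -10.5 dB.
Stage 2: -10.5 dB is 15.5 dB over -26 dB; at 2:1 that becomes 7.75 dB over, giving -18.25 dB.

-18.25 dB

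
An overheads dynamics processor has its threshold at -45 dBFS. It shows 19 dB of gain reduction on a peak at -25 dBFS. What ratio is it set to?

20:1

Input overshoot = -25 − (-45) = 20 dB.
Output overshoot = 20 − 19 = 1 dB.
Ratio = input overshoot / output overshoot = 20 / 1 = 20.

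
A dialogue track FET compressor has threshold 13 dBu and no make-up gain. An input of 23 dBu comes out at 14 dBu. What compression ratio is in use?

Input overshoot = 23 − 13 = 10 dB; output overshoot = 14 − 13 = 1 dB.
Ratio = 10 / 1 = 10.

10:1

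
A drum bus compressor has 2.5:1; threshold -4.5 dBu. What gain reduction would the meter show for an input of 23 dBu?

16.5 dB

Overshoot = 23 − (-4.5) = 27.5 dB.
At 2.5:1, output sits 27.5/2.5 = 11 dB above threshold.
So the signal is attenuated by 27.5 − 11 = 16.5 dB.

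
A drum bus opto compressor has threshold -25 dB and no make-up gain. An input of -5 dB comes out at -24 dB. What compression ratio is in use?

20:1

Input overshoot = -5 − (-25) = 20 dB; output overshoot = -24 − (-25) = 1 dB.
Ratio = 20 / 1 = 20.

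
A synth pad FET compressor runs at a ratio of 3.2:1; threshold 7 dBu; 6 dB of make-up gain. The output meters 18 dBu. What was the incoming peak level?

Before make-up, the level was 18 − 6 = 12 dBu.
Post-compression overshoot = 12 − 7 = 5 dB.
Input overshoot = R × output overshoot = 16 dB → input = 7 + 16 = 23 dBu.

23 dBu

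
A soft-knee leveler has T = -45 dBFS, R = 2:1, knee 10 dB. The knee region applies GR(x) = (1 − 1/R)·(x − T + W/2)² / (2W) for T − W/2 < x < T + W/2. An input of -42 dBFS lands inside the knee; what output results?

x − T + W/2 = -42 − (-45) + 5 = 8.
GR = (1 − 1/2) × 8² / 20 = 0.5 × 64 / 20 = 1.6 dB.
Output = -42 − 1.6 = -43.6 dBFS.

-43.6 dBFS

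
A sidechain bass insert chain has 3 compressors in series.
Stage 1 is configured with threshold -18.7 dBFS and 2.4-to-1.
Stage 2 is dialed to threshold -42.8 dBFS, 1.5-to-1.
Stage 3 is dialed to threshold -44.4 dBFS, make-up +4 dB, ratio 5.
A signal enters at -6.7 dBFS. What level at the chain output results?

-36.2 dBFS

Stage 1: 12 dB above -18.7 dBFS, reduced 2.4:1 to 5 dB above → -13.7 dBFS.
Stage 2: -13.7 dBFS is 29.1 dB over -42.8 dBFS; at 1.5:1 that becomes 19.4 dB over, giving -23.4 dBFS.
Stage 3: 21 dB above -44.4 dBFS, reduced 5:1 to 4.2 dB above → -40.2 dBFS; +4 dB make-up → -36.2 dBFS.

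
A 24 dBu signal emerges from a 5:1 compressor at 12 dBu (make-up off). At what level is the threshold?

9 dBu

Let T be the threshold. Output overshoot = (input overshoot)/R, so 12 − T = (24 − T)/5.
5·(12 − T) = 24 − T → 4·T = 60 − 24 = 36.
T = 36/4 = 9 dBu.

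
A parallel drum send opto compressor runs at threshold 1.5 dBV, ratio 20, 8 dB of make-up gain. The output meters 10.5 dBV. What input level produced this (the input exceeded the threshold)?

Before make-up, the level was 10.5 − 8 = 2.5 dBV.
That's 1 dB above the 1.5 dBV threshold.
Input overshoot = R × output overshoot = 20 dB → input = 1.5 + 20 = 21.5 dBV.

21.5 dBV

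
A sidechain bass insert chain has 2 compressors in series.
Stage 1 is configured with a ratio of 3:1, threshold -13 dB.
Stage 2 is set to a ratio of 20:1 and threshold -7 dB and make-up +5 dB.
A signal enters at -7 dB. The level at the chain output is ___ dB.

-6 dB

Stage 1: -7 dB is 6 dB over -13 dB; at 3:1 that becomes 2 dB over, giving -11 dB.
Stage 2: -11 dB is at or below the -7 dB threshold — no compression; make-up brings it to -6 dB.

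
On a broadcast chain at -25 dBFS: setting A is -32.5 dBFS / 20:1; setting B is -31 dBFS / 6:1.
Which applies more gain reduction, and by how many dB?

A: overshoot 7.5 dB → output overshoot 0.375 dB → GR 7.125 dB.
B: overshoot 6 dB → output overshoot 1 dB → GR 5 dB.
A reduces 2.125 dB more.

A, by 2.125 dB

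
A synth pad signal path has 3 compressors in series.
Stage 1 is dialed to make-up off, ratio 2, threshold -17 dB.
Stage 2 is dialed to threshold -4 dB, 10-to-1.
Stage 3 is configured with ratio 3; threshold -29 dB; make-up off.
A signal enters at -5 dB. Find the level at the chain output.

-23 dB

Stage 1: overshoot 12 dB → 12/2 = 6 dB → -11 dB.
Stage 2: -11 dB is at or below the -4 dB threshold — no compression; output -11 dB.
Stage 3: -11 dB is 18 dB over -29 dB; at 3:1 that becomes 6 dB over, giving -23 dB.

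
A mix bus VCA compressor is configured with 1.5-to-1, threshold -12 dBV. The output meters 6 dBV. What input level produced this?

15 dBV

That's 18 dB above the -12 dBV threshold.
Before 1.5:1 compression the overshoot was 18 × 1.5 = 27 dB, so input = -12 + 27 = 15 dBV.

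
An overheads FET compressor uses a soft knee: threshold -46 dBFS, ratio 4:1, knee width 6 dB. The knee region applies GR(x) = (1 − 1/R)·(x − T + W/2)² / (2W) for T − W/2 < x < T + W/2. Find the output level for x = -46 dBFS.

x − T + W/2 = -46 − (-46) + 3 = 3.
GR = (1 − 1/4) × 3² / 12 = 0.75 × 9 / 12 = 0.5625 dB.
Output = -46 − 0.5625 = -46.5625 dBFS.

-46.5625 dBFS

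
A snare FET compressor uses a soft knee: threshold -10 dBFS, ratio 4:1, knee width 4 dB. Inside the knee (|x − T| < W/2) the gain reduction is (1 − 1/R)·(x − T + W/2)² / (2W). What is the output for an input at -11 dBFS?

-11.09375 dBFS

x − T + W/2 = -11 − (-10) + 2 = 1.
GR = (1 − 1/4) × 1² / 8 = 0.75 × 1 / 8 = 0.09375 dB.
Output = -11 − 0.09375 = -11.09375 dBFS.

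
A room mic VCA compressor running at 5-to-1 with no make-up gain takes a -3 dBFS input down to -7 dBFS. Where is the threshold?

-8 dBFS

Gain reduction = -3 − (-7) = 4 dB; output overshoot = GR / (R − 1) = 4 / 4 = 1 dB.
Threshold = output − output overshoot = -7 − 1 = -8 dBFS.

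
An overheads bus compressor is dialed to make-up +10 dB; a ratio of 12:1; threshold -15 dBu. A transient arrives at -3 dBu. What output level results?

-4 dBu

-3 dBu sits 12 dB over threshold.
12:1 compression reduces that to 12/12 = 1 dB over.
That puts the output at -14 dBu; make-up adds 10 dB, giving -4 dBu.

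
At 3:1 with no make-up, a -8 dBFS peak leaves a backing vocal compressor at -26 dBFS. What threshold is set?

-35 dBFS

Gain reduction = -8 − (-26) = 18 dB; output overshoot = GR / (R − 1) = 18 / 2 = 9 dB.
Threshold = output − output overshoot = -26 − 9 = -35 dBFS.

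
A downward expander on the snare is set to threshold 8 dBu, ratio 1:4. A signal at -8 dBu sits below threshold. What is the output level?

-56 dBu

Below threshold, a 1:4 expander applies gain = (4−1)×(T − x) of attenuation.
(4−1) × 16 = 48 dB, so output = -8 − 48 = -56 dBu.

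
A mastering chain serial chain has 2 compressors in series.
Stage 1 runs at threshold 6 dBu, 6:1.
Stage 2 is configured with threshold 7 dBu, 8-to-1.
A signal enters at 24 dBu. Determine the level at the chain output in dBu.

Stage 1: 24 dBu is 18 dB over 6 dBu; at 6:1 that becomes 3 dB over, giving 9 dBu.
Stage 2: overshoot 2 dB → 2/8 = 0.25 dB → 7.25 dBu.

7.25 dBu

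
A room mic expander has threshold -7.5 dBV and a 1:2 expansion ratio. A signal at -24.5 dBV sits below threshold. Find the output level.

The input is 17 dB below the -7.5 dBV threshold.
A 1:2 expander multiplies undershoot by 2: 17 × 2 = 34 dB below threshold.
Output = -7.5 − 34 = -41.5 dBV.

-41.5 dBV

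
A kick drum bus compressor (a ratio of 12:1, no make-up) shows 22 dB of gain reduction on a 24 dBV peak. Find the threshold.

0 dBV

Let T be the threshold. Output overshoot = (input overshoot)/R, so 2 − T = (24 − T)/12.
12·(2 − T) = 24 − T → 11·T = 24 − 24 = 0.
T = 0/11 = 0 dBV.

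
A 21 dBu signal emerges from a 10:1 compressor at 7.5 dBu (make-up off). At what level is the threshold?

6 dBu

Gain reduction = 21 − 7.5 = 13.5 dB; output overshoot = GR / (R − 1) = 13.5 / 9 = 1.5 dB.
Threshold = output − output overshoot = 7.5 − 1.5 = 6 dBu.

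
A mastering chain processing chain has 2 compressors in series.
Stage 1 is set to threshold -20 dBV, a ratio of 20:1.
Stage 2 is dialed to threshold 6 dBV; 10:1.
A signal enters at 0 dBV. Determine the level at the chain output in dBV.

-19 dBV

Stage 1: 20 dB above -20 dBV, reduced 20:1 to 1 dB above → -19 dBV.
Stage 2: -19 dBV ≤ 6 dBV, so stage 2 doesn't engage; output -19 dBV.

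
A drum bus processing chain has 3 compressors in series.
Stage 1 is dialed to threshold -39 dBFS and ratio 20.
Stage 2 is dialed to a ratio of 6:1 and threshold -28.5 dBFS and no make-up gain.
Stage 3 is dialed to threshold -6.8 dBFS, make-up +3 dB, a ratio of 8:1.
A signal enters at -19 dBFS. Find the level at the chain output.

-35 dBFS

Stage 1: overshoot 20 dB → 20/20 = 1 dB → -38 dBFS.
Stage 2: below threshold (-38 ≤ -28.5); passes unchanged; output -38 dBFS.
Stage 3: below threshold (-38 ≤ -6.8); passes unchanged; make-up brings it to -35 dBFS.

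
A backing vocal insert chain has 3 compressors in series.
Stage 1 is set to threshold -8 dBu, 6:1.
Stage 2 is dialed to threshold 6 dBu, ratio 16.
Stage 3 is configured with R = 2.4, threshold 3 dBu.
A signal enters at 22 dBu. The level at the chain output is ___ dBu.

-3 dBu

Stage 1: 30 dB above -8 dBu, reduced 6:1 to 5 dB above → -3 dBu.
Stage 2: -3 dBu ≤ 6 dBu, so stage 2 doesn't engage; output -3 dBu.
Stage 3: below threshold (-3 ≤ 3); passes unchanged; output -3 dBu.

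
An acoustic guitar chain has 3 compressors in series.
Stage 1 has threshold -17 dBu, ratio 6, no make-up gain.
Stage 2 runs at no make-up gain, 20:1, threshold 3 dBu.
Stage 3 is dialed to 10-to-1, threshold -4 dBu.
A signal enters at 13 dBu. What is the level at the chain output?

Stage 1: overshoot 30 dB → 30/6 = 5 dB → -12 dBu.
Stage 2: -12 dBu is at or below the 3 dBu threshold — no compression; output -12 dBu.
Stage 3: below threshold (-12 ≤ -4); passes unchanged; output -12 dBu.

-12 dBu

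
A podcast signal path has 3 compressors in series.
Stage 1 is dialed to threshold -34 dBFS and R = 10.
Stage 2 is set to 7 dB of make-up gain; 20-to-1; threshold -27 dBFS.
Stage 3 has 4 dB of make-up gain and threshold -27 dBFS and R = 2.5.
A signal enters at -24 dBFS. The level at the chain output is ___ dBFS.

Stage 1: overshoot 10 dB → 10/10 = 1 dB → -33 dBFS.
Stage 2: -33 dBFS ≤ -27 dBFS, so stage 2 doesn't engage; make-up brings it to -26 dBFS.
Stage 3: 1 dB above -27 dBFS, reduced 2.5:1 to 0.4 dB above → -26.6 dBFS; +4 dB make-up → -22.6 dBFS.

-22.6 dBFS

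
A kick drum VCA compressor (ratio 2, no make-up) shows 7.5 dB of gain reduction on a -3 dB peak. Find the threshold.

Input is 15 dB above T (since output overshoot × R = input overshoot: (-10.5 − T)·2 = -3 − T gives T = -18 dB).
Check: -18 + (-3 − (-18))/2 = -18 + 7.5 = -10.5 dB. ✓

-18 dB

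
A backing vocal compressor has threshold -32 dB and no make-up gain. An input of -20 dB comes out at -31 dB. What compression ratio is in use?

Input overshoot = -20 − (-32) = 12 dB; output overshoot = -31 − (-32) = 1 dB.
Ratio = 12 / 1 = 12.

12:1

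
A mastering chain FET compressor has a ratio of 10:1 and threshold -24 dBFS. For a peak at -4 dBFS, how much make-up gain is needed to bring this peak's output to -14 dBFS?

The peak compresses to -24 + 20/10 = -22 dBFS.
To reach -14 dBFS requires -14 − (-22) = 8 dB of make-up.

8 dB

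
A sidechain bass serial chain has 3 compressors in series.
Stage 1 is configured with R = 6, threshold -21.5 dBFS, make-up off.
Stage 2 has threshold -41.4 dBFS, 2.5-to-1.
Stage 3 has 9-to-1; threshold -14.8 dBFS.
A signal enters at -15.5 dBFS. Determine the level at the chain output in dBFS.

-33.04 dBFS

Stage 1: overshoot 6 dB → 6/6 = 1 dB → -20.5 dBFS.
Stage 2: -20.5 dBFS is 20.9 dB over -41.4 dBFS; at 2.5:1 that becomes 8.36 dB over, giving -33.04 dBFS.
Stage 3: -33.04 dBFS is at or below the -14.8 dBFS threshold — no compression; output -33.04 dBFS.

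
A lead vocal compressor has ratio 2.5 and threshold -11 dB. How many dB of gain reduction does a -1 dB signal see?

The signal is 10 dB above threshold.
After 2.5:1 compression the overshoot becomes 10/2.5 = 4 dB.
GR = overshoot in − overshoot out = 10 − 4 = 6 dB.

6 dB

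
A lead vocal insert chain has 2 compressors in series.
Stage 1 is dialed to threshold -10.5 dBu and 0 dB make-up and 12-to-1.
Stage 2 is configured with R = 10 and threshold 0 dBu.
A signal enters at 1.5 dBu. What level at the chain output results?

Stage 1: overshoot 12 dB → 12/12 = 1 dB → -9.5 dBu.
Stage 2: -9.5 dBu is at or below the 0 dBu threshold — no compression; output -9.5 dBu.

-9.5 dBu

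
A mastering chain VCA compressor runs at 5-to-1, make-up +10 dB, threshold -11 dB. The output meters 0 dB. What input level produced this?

-6 dB

Remove make-up: 0 − 10 = -10 dB.
Post-compression overshoot = -10 − (-11) = 1 dB.
Input overshoot = R × output overshoot = 5 dB → input = -11 + 5 = -6 dB.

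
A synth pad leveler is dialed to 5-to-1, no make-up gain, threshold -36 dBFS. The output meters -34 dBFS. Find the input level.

The compressed level sits -34 − (-36) = 2 dB over threshold.
Undo the ratio: input overshoot = 2 × 5 = 10 dB, giving input = -26 dBFS.

-26 dBFS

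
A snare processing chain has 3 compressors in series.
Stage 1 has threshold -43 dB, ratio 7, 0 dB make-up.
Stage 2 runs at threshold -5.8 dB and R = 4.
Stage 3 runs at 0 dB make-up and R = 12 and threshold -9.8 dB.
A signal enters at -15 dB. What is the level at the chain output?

Stage 1: 28 dB above -43 dB, reduced 7:1 to 4 dB above → -39 dB.
Stage 2: below threshold (-39 ≤ -5.8); passes unchanged; output -39 dB.
Stage 3: below threshold (-39 ≤ -9.8); passes unchanged; output -39 dB.

-39 dB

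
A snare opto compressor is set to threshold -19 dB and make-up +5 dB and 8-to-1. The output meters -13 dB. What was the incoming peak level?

-11 dB

Remove make-up: -13 − 5 = -18 dB.
Post-compression overshoot = -18 − (-19) = 1 dB.
Before 8:1 compression the overshoot was 1 × 8 = 8 dB, so input = -19 + 8 = -11 dB.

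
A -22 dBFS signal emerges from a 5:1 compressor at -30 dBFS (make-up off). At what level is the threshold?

-32 dBFS

Let T be the threshold. Output overshoot = (input overshoot)/R, so -30 − T = (-22 − T)/5.
5·(-30 − T) = -22 − T → 4·T = -150 − (-22) = -128.
T = -128/4 = -32 dBFS.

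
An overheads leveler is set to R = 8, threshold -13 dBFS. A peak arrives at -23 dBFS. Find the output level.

-23 dBFS

-23 dBFS is 10 dB below the -13 dBFS threshold, so no gain reduction is applied.
Output = input = -23 dBFS.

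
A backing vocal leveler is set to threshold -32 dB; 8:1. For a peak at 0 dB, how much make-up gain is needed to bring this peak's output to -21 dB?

7 dB

Overshoot 32 dB → 32/8 = 4 dB after compression, so the compressed level is -32 + 4 = -28 dB.
Make-up = target − compressed = -21 − (-28) = 7 dB.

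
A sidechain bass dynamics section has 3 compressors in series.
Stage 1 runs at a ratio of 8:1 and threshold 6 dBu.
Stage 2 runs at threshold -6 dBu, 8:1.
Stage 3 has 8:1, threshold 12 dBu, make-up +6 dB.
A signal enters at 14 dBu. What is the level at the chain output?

Stage 1: overshoot 8 dB → 8/8 = 1 dB → 7 dBu.
Stage 2: 13 dB above -6 dBu, reduced 8:1 to 1.625 dB above → -4.375 dBu.
Stage 3: below threshold (-4.375 ≤ 12); passes unchanged; make-up brings it to 1.625 dBu.

1.625 dBu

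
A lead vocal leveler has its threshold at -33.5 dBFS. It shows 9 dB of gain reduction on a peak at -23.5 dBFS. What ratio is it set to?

10:1

Input overshoot = -23.5 − (-33.5) = 10 dB.
Output overshoot = 10 − 9 = 1 dB.
Ratio = input overshoot / output overshoot = 10 / 1 = 10.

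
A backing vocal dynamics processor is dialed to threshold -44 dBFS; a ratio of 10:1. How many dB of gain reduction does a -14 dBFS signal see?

-14 dBFS exceeds the threshold by 30 dB.
A 10:1 ratio leaves 3 dB of that excess.
GR = overshoot in − overshoot out = 30 − 3 = 27 dB.

27 dB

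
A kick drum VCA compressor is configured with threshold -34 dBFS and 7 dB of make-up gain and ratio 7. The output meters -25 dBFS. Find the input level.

Remove make-up: -25 − 7 = -32 dBFS.
Post-compression overshoot = -32 − (-34) = 2 dB.
Undo the ratio: input overshoot = 2 × 7 = 14 dB, giving input = -20 dBFS.

-20 dBFS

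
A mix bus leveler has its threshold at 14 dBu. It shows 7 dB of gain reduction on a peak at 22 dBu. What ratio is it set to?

8:1

Input overshoot = 22 − 14 = 8 dB.
Output overshoot = 8 − 7 = 1 dB.
Ratio = input overshoot / output overshoot = 8 / 1 = 8.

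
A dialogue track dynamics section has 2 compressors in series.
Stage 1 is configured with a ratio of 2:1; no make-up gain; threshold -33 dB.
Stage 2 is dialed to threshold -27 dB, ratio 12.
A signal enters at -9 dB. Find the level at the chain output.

Stage 1: 24 dB above -33 dB, reduced 2:1 to 12 dB above → -21 dB.
Stage 2: overshoot 6 dB → 6/12 = 0.5 dB → -26.5 dB.

-26.5 dB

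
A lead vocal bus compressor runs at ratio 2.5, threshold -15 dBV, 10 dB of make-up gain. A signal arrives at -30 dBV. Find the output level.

-20 dBV

-30 dBV is 15 dB below the -15 dBV threshold, so no gain reduction is applied.
Make-up gain adds 10 dB: -30 + 10 = -20 dBV.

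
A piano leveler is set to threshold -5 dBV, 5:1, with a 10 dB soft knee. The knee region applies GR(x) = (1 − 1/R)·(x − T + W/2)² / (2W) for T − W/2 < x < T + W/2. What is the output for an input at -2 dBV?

x − T + W/2 = -2 − (-5) + 5 = 8.
GR = (1 − 1/5) × 8² / 20 = 0.8 × 64 / 20 = 2.56 dB.
Output = -2 − 2.56 = -4.56 dBV.

-4.56 dBV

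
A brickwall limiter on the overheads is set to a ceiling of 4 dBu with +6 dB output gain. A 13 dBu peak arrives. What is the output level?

The limiter clamps the peak to its 4 dBu ceiling.
Output gain then adds 6 dB: 4 + 6 = 10 dBu.

10 dBu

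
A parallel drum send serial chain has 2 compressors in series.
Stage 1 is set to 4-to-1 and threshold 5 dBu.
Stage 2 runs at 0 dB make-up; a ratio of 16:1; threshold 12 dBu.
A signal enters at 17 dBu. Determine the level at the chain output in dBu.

Stage 1: overshoot 12 dB → 12/4 = 3 dB → 8 dBu.
Stage 2: 8 dBu is at or below the 12 dBu threshold — no compression; output 8 dBu.

8 dBu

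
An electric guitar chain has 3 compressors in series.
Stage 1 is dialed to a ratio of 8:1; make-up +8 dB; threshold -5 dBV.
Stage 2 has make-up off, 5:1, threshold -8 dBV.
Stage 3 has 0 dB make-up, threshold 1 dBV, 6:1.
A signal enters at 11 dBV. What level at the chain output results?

-5.4 dBV

Stage 1: overshoot 16 dB → 16/8 = 2 dB → -3 dBV; +8 dB make-up → 5 dBV.
Stage 2: overshoot 13 dB → 13/5 = 2.6 dB → -5.4 dBV.
Stage 3: -5.4 dBV is at or below the 1 dBV threshold — no compression; output -5.4 dBV.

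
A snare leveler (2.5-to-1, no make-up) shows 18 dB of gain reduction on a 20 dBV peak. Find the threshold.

-10 dBV

Gain reduction = 20 − 2 = 18 dB; output overshoot = GR / (R − 1) = 18 / 1.5 = 12 dB.
Threshold = output − output overshoot = 2 − 12 = -10 dBV.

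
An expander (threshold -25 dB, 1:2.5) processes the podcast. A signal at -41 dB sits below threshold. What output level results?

-65 dB

The input is 16 dB below the -25 dB threshold.
A 1:2.5 expander multiplies undershoot by 2.5: 16 × 2.5 = 40 dB below threshold.
Output = -25 − 40 = -65 dB.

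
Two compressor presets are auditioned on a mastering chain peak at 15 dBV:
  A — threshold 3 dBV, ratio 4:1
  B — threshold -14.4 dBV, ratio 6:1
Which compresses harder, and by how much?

B, by 15.5 dB

A: overshoot 12 dB → output overshoot 3 dB → GR 9 dB.
B: overshoot 29.4 dB → output overshoot 4.9 dB → GR 24.5 dB.
Difference: 15.5 dB in favour of B.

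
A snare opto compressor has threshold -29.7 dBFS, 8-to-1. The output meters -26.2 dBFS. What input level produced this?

The compressed level sits -26.2 − (-29.7) = 3.5 dB over threshold.
Input overshoot = R × output overshoot = 28 dB → input = -29.7 + 28 = -1.7 dBFS.

-1.7 dBFS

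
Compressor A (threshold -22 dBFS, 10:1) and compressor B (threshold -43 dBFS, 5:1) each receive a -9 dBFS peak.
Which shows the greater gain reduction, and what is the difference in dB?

B, by 15.5 dB

A: 13 dB over, compressed to 1.3 dB over, so 11.7 dB of GR.
B: 34 dB over, compressed to 6.8 dB over, so 27.2 dB of GR.
Difference: 15.5 dB in favour of B.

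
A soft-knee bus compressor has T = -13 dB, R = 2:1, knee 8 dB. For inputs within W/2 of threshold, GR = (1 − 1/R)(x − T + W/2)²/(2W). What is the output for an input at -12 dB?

-12.78125 dB

x − T + W/2 = -12 − (-13) + 4 = 5.
GR = (1 − 1/2) × 5² / 16 = 0.5 × 25 / 16 = 0.78125 dB.
Output = -12 − 0.78125 = -12.78125 dB.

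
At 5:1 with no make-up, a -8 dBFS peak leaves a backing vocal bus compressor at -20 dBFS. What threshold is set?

Let T be the threshold. Output overshoot = (input overshoot)/R, so -20 − T = (-8 − T)/5.
5·(-20 − T) = -8 − T → 4·T = -100 − (-8) = -92.
T = -92/4 = -23 dBFS.

-23 dBFS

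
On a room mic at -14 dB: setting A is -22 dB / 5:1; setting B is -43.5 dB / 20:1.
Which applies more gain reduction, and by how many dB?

B, by 21.625 dB

A: 8 dB over, compressed to 1.6 dB over, so 6.4 dB of GR.
B: 29.5 dB over, compressed to 1.475 dB over, so 28.025 dB of GR.
Difference: 21.625 dB in favour of B.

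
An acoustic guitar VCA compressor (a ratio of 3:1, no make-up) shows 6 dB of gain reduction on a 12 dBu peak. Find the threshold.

Let T be the threshold. Output overshoot = (input overshoot)/R, so 6 − T = (12 − T)/3.
3·(6 − T) = 12 − T → 2·T = 18 − 12 = 6.
T = 6/2 = 3 dBu.

3 dBu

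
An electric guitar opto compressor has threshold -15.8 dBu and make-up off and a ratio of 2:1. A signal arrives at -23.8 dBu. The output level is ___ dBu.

-23.8 dBu

-23.8 dBu is 8 dB below the -15.8 dBu threshold, so no gain reduction is applied.
Output = input = -23.8 dBu.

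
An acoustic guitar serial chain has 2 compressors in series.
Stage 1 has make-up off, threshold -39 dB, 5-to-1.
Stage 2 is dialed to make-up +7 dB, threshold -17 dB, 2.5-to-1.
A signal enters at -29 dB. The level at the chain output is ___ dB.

-30 dB

Stage 1: -29 dB is 10 dB over -39 dB; at 5:1 that becomes 2 dB over, giving -37 dB.
Stage 2: -37 dB is at or below the -17 dB threshold — no compression; make-up brings it to -30 dB.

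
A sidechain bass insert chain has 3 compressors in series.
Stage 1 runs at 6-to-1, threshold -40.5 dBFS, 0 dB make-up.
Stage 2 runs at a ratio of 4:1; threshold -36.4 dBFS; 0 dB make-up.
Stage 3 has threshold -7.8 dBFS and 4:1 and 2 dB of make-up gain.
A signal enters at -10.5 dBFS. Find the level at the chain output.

Stage 1: 30 dB above -40.5 dBFS, reduced 6:1 to 5 dB above → -35.5 dBFS.
Stage 2: -35.5 dBFS is 0.9 dB over -36.4 dBFS; at 4:1 that becomes 0.225 dB over, giving -36.175 dBFS.
Stage 3: -36.175 dBFS ≤ -7.8 dBFS, so stage 3 doesn't engage; make-up brings it to -34.175 dBFS.

-34.175 dBFS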